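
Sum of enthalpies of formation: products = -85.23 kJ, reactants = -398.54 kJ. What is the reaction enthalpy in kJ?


dH_rxn = sum(dH_f products) - sum(dH_f reactants)
dH_rxn = -85.23 - (-398.54)
dH_rxn = 313.31 kJ:

313.31 kJ


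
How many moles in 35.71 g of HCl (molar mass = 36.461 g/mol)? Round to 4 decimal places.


n = mass / M
n = 35.71 / 36.461
n = 0.97940265 mol, rounded to 4 dp:

0.9794 mol


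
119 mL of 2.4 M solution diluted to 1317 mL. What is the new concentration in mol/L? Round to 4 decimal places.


Dilution: M1*V1 = M2*V2, solve for M2.
M2 = M1*V1 / V2
M2 = 2.4 * 119 / 1317
M2 = 285.6 / 1317
M2 = 0.21685649 mol/L, rounded to 4 dp:

0.2169 mol/L


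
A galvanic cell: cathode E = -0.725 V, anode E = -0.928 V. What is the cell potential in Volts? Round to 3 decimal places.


Standard cell potential: E_cell = E_cathode - E_anode.
E_cell = -0.725 - (-0.928)
E_cell = 0.203 V, rounded to 3 dp:

0.203 V


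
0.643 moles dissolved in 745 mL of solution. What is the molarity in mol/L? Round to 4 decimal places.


Convert volume to liters: V_L = V_mL / 1000.
V_L = 745 / 1000 = 0.745 L
M = n / V_L = 0.643 / 0.745
M = 0.86308725 mol/L, rounded to 4 dp:

0.8631 mol/L


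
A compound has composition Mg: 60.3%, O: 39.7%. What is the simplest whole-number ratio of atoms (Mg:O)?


Assume 100 g of compound, divide each mass% by atomic mass to get moles, then normalize by the smallest to get a raw atom ratio.
Moles per 100 g: Mg: 60.3/24.305 = 2.481, O: 39.7/15.999 = 2.4814
Raw ratio (divide by min = 2.481): Mg: 1.0, O: 1.0
Multiply by 1 to clear fractions: Mg: 1.0 ~= 1, O: 1.0 ~= 1
Reduce by GCD to get the simplest whole-number ratio:

1:1


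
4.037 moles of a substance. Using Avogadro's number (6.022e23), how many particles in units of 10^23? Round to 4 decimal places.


N = n * NA, then divide by 1e23 for the requested units.
N / 1e23 = n * 6.022
N / 1e23 = 4.037 * 6.022
N / 1e23 = 24.310814, rounded to 4 dp:

24.3108


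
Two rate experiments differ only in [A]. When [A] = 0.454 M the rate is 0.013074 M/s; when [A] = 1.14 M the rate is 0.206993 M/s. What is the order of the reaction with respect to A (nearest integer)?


Rate is proportional to [A]^n, so rate2/rate1 = ([A]2/[A]1)^n. Take logs to solve for n.
rate2/rate1 = 0.206993 / 0.013074 = 15.8324
[A]2/[A]1 = 1.14 / 0.454 = 2.511
n = ln(15.8324) / ln(2.511) = 3.0
Nearest integer order:

3


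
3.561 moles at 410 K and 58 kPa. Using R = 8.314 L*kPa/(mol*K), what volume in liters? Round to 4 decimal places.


PV = nRT, solve for V = nRT / P.
nRT = 3.561 * 8.314 * 410 = 12138.5231
V = 12138.5231 / 58
V = 209.28488103 L, rounded to 4 dp:

209.2849 L


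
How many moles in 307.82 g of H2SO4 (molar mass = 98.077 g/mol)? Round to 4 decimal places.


n = mass / M
n = 307.82 / 98.077
n = 3.1385544 mol, rounded to 4 dp:

3.1386 mol


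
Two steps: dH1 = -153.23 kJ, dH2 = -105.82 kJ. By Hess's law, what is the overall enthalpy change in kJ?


Hess's law: enthalpy is a state function, so add the step enthalpies.
dH_total = dH1 + dH2 = -153.23 + (-105.82)
dH_total = -259.05 kJ:

-259.05 kJ


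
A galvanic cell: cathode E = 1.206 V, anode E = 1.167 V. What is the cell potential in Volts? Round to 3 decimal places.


Standard cell potential: E_cell = E_cathode - E_anode.
E_cell = 1.206 - (1.167)
E_cell = 0.039 V, rounded to 3 dp:

0.039 V


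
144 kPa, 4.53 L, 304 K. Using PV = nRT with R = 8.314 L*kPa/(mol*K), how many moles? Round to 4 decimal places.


PV = nRT, solve for n = PV / (RT).
PV = 144 * 4.53 = 652.32
RT = 8.314 * 304 = 2527.456
n = 652.32 / 2527.456
n = 0.25809351 mol, rounded to 4 dp:

0.2581 mol


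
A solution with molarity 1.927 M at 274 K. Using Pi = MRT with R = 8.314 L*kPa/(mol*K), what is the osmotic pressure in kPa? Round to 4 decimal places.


Osmotic pressure (van't Hoff): Pi = M*R*T.
RT = 8.314 * 274 = 2278.036
Pi = 1.927 * 2278.036
Pi = 4389.775372 kPa, rounded to 4 dp:

4389.7754 kPa


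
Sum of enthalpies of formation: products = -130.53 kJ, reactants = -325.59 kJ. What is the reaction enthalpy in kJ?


dH_rxn = sum(dH_f products) - sum(dH_f reactants)
dH_rxn = -130.53 - (-325.59)
dH_rxn = 195.06 kJ:

195.06 kJ


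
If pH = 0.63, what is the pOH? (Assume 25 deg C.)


At 25 deg C, pH + pOH = 14.
pOH = 14 - pH = 14 - 0.63
pOH = 13.37:

13.37


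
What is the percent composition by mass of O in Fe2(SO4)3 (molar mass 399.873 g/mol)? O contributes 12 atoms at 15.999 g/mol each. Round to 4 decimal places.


pct = 100 * (n_elem * M_elem) / M_total
mass_contribution = 12 * 15.999 = 191.988 g/mol
pct = 100 * 191.988 / 399.873
pct = 48.01224389 %, rounded to 4 dp:

48.0122 %


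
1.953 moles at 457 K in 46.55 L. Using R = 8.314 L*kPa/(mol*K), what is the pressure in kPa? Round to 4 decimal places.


PV = nRT, solve for P = nRT / V.
nRT = 1.953 * 8.314 * 457 = 7420.4196
P = 7420.4196 / 46.55
P = 159.4075102 kPa, rounded to 4 dp:

159.4075 kPa


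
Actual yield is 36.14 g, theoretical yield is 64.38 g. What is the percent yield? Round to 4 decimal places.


% yield = 100 * actual / theoretical
% yield = 100 * 36.14 / 64.38
% yield = 56.13544579 %, rounded to 4 dp:

56.1354 %


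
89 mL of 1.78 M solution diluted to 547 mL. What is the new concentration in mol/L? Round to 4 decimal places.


Dilution: M1*V1 = M2*V2, solve for M2.
M2 = M1*V1 / V2
M2 = 1.78 * 89 / 547
M2 = 158.42 / 547
M2 = 0.28961609 mol/L, rounded to 4 dp:

0.2896 mol/L


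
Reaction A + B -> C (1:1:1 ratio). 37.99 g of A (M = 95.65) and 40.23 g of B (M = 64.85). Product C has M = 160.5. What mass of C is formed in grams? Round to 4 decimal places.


Find moles of each reactant; the smaller value is the limiting reagent in a 1:1:1 reaction, so moles_C equals moles of the limiter.
n_A = mass_A / M_A = 37.99 / 95.65 = 0.397177 mol
n_B = mass_B / M_B = 40.23 / 64.85 = 0.620355 mol
Limiting reagent: A (smaller), n_limiting = 0.397177 mol
mass_C = n_limiting * M_C = 0.397177 * 160.5
mass_C = 63.7469085 g, rounded to 4 dp:

63.7469 g


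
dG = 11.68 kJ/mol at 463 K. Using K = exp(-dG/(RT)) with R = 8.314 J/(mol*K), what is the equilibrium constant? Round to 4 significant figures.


dG is in kJ/mol; multiply by 1000 to match R in J/(mol*K).
RT = 8.314 * 463 = 3849.382 J/mol
exponent = -dG*1000 / (RT) = -(11.68*1000) / 3849.382 = -3.03425329
K = exp(-3.03425329)
K = 0.048110574, rounded to 4 significant figures:

0.04811


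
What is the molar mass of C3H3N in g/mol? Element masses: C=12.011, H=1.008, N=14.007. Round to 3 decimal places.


M = sum(count * atomic_mass) over atoms.
M = 3*12.011 + 3*1.008 + 1*14.007
M = 36.033 + 3.024 + 14.007
M = 53.064 g/mol, rounded to 3 dp:

53.064 g/mol


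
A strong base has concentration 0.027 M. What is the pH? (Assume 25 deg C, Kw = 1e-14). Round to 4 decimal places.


A strong base dissociates completely, so [OH-] equals the given concentration.
pOH = -log10([OH-]) = -log10(0.027) = 1.568636
pH = 14 - pOH = 14 - 1.568636
pH = 12.431364, rounded to 4 dp:

12.4314


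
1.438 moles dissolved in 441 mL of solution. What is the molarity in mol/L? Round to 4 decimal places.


Convert volume to liters: V_L = V_mL / 1000.
V_L = 441 / 1000 = 0.441 L
M = n / V_L = 1.438 / 0.441
M = 3.26077098 mol/L, rounded to 4 dp:

3.2608 mol/L


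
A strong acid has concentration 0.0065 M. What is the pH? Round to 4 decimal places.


A strong acid dissociates completely, so [H+] equals the given concentration.
pH = -log10([H+]) = -log10(0.0065)
pH = 2.18708664, rounded to 4 dp:

2.1871


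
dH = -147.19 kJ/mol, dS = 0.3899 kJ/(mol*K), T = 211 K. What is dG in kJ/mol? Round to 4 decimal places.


Gibbs: dG = dH - T*dS (consistent units, dS already in kJ/(mol*K)).
T*dS = 211 * 0.3899 = 82.2689
dG = -147.19 - (82.2689)
dG = -229.4589 kJ/mol, rounded to 4 dp:

-229.4589 kJ/mol


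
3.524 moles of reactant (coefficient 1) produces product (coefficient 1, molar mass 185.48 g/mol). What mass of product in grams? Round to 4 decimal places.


Use the coefficient ratio to convert reactant moles to product moles, then multiply by the product's molar mass.
moles_P = moles_R * (coeff_P / coeff_R) = 3.524 * (1/1) = 3.524
mass_P = moles_P * M_P = 3.524 * 185.48
mass_P = 653.63152 g, rounded to 4 dp:

653.6315 g


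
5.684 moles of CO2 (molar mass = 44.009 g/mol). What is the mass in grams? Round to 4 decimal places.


mass = n * M
mass = 5.684 * 44.009
mass = 250.147156 g, rounded to 4 dp:

250.1472 g


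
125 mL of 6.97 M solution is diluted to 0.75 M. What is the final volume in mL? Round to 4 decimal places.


Dilution: M1*V1 = M2*V2, solve for V2.
V2 = M1*V1 / M2
V2 = 6.97 * 125 / 0.75
V2 = 871.25 / 0.75
V2 = 1161.66666667 mL, rounded to 4 dp:

1161.6667 mL


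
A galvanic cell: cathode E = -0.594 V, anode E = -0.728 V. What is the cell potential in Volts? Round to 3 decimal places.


Standard cell potential: E_cell = E_cathode - E_anode.
E_cell = -0.594 - (-0.728)
E_cell = 0.134 V, rounded to 3 dp:

0.134 V


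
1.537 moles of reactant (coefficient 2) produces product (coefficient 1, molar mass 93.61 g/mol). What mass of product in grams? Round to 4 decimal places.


Use the coefficient ratio to convert reactant moles to product moles, then multiply by the product's molar mass.
moles_P = moles_R * (coeff_P / coeff_R) = 1.537 * (1/2) = 0.7685
mass_P = moles_P * M_P = 0.7685 * 93.61
mass_P = 71.939285 g, rounded to 4 dp:

71.9393 g


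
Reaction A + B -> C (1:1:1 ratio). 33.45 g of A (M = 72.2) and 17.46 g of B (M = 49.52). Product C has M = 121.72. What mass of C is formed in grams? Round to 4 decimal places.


Find moles of each reactant; the smaller value is the limiting reagent in a 1:1:1 reaction, so moles_C equals moles of the limiter.
n_A = mass_A / M_A = 33.45 / 72.2 = 0.463296 mol
n_B = mass_B / M_B = 17.46 / 49.52 = 0.352585 mol
Limiting reagent: B (smaller), n_limiting = 0.352585 mol
mass_C = n_limiting * M_C = 0.352585 * 121.72
mass_C = 42.9166462 g, rounded to 4 dp:

42.9166 g


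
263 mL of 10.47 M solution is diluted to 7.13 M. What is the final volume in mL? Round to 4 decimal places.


Dilution: M1*V1 = M2*V2, solve for V2.
V2 = M1*V1 / M2
V2 = 10.47 * 263 / 7.13
V2 = 2753.61 / 7.13
V2 = 386.20056101 mL, rounded to 4 dp:

386.2006 mL


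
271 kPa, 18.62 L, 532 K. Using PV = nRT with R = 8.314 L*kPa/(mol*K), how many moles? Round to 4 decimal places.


PV = nRT, solve for n = PV / (RT).
PV = 271 * 18.62 = 5046.02
RT = 8.314 * 532 = 4423.048
n = 5046.02 / 4423.048
n = 1.14084676 mol, rounded to 4 dp:

1.1408 mol


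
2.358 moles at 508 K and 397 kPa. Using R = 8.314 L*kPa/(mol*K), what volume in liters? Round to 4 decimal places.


PV = nRT, solve for V = nRT / P.
nRT = 2.358 * 8.314 * 508 = 9959.0413
V = 9959.0413 / 397
V = 25.08574635 L, rounded to 4 dp:

25.0857 L


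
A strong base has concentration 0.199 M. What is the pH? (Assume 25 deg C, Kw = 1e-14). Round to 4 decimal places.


A strong base dissociates completely, so [OH-] equals the given concentration.
pOH = -log10([OH-]) = -log10(0.199) = 0.701147
pH = 14 - pOH = 14 - 0.701147
pH = 13.298853, rounded to 4 dp:

13.2989


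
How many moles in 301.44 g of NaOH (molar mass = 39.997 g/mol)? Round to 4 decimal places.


n = mass / M
n = 301.44 / 39.997
n = 7.53656524 mol, rounded to 4 dp:

7.5366 mol


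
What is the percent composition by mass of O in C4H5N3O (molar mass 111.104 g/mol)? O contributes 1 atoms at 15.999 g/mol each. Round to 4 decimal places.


pct = 100 * (n_elem * M_elem) / M_total
mass_contribution = 1 * 15.999 = 15.999 g/mol
pct = 100 * 15.999 / 111.104
pct = 14.4000216 %, rounded to 4 dp:

14.4000 %


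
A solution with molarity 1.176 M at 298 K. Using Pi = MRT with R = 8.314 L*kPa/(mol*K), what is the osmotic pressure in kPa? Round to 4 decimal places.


Osmotic pressure (van't Hoff): Pi = M*R*T.
RT = 8.314 * 298 = 2477.572
Pi = 1.176 * 2477.572
Pi = 2913.624672 kPa, rounded to 4 dp:

2913.6247 kPa


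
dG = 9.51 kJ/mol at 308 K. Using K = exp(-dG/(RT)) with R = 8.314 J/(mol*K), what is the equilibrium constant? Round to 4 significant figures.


dG is in kJ/mol; multiply by 1000 to match R in J/(mol*K).
RT = 8.314 * 308 = 2560.712 J/mol
exponent = -dG*1000 / (RT) = -(9.51*1000) / 2560.712 = -3.71381085
K = exp(-3.71381085)
K = 0.024384421, rounded to 4 significant figures:

0.02438


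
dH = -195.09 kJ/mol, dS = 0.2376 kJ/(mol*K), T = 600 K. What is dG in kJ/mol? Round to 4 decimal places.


Gibbs: dG = dH - T*dS (consistent units, dS already in kJ/(mol*K)).
T*dS = 600 * 0.2376 = 142.56
dG = -195.09 - (142.56)
dG = -337.65 kJ/mol, rounded to 4 dp:

-337.6500 kJ/mol


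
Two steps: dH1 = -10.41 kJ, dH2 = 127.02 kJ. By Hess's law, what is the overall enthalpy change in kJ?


Hess's law: enthalpy is a state function, so add the step enthalpies.
dH_total = dH1 + dH2 = -10.41 + (127.02)
dH_total = 116.61 kJ:

116.61 kJ


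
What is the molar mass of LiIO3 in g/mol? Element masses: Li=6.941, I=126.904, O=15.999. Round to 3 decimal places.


M = sum(count * atomic_mass) over atoms.
M = 1*6.941 + 1*126.904 + 3*15.999
M = 6.941 + 126.904 + 47.997
M = 181.842 g/mol, rounded to 3 dp:

181.842 g/mol


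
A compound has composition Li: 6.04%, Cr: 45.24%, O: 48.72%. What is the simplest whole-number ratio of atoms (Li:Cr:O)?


Assume 100 g of compound, divide each mass% by atomic mass to get moles, then normalize by the smallest to get a raw atom ratio.
Moles per 100 g: Li: 6.04/6.941 = 0.8702, Cr: 45.24/51.996 = 0.8701, O: 48.72/15.999 = 3.0452
Raw ratio (divide by min = 0.8701): Li: 1.0, Cr: 1.0, O: 3.5
Multiply by 2 to clear fractions: Li: 2.0 ~= 2, Cr: 2.0 ~= 2, O: 7.0 ~= 7
Reduce by GCD to get the simplest whole-number ratio:

2:2:7


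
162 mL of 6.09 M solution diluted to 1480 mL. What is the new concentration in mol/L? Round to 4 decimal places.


Dilution: M1*V1 = M2*V2, solve for M2.
M2 = M1*V1 / V2
M2 = 6.09 * 162 / 1480
M2 = 986.58 / 1480
M2 = 0.66660811 mol/L, rounded to 4 dp:

0.6666 mol/L


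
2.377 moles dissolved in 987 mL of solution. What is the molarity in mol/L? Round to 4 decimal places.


Convert volume to liters: V_L = V_mL / 1000.
V_L = 987 / 1000 = 0.987 L
M = n / V_L = 2.377 / 0.987
M = 2.408308 mol/L, rounded to 4 dp:

2.4083 mol/L


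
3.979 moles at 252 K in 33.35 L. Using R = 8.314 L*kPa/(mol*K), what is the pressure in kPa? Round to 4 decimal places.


PV = nRT, solve for P = nRT / V.
nRT = 3.979 * 8.314 * 252 = 8336.5143
P = 8336.5143 / 33.35
P = 249.97044378 kPa, rounded to 4 dp:

249.9704 kPa


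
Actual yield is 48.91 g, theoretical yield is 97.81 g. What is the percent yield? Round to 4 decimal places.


% yield = 100 * actual / theoretical
% yield = 100 * 48.91 / 97.81
% yield = 50.00511195 %, rounded to 4 dp:

50.0051 %


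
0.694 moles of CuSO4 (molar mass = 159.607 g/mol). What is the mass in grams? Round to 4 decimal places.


mass = n * M
mass = 0.694 * 159.607
mass = 110.767258 g, rounded to 4 dp:

110.7673 g


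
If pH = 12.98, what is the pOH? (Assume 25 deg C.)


At 25 deg C, pH + pOH = 14.
pOH = 14 - pH = 14 - 12.98
pOH = 1.02:

1.02


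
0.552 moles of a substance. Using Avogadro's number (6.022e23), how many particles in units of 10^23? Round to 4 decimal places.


N = n * NA, then divide by 1e23 for the requested units.
N / 1e23 = n * 6.022
N / 1e23 = 0.552 * 6.022
N / 1e23 = 3.324144, rounded to 4 dp:

3.3241


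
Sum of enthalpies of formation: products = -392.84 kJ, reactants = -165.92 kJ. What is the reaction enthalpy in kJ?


dH_rxn = sum(dH_f products) - sum(dH_f reactants)
dH_rxn = -392.84 - (-165.92)
dH_rxn = -226.92 kJ:

-226.92 kJ


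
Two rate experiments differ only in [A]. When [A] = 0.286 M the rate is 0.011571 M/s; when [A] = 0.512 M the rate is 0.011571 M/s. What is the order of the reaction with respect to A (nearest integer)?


Rate is proportional to [A]^n, so rate2/rate1 = ([A]2/[A]1)^n. Take logs to solve for n.
rate2/rate1 = 0.011571 / 0.011571 = 1.0
[A]2/[A]1 = 0.512 / 0.286 = 1.7902
n = ln(1.0) / ln(1.7902) = 0.0
Nearest integer order:

0


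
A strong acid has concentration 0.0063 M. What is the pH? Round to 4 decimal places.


A strong acid dissociates completely, so [H+] equals the given concentration.
pH = -log10([H+]) = -log10(0.0063)
pH = 2.20065945, rounded to 4 dp:

2.2007


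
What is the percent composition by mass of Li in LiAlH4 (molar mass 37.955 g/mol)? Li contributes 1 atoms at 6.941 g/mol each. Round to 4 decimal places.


pct = 100 * (n_elem * M_elem) / M_total
mass_contribution = 1 * 6.941 = 6.941 g/mol
pct = 100 * 6.941 / 37.955
pct = 18.28744566 %, rounded to 4 dp:

18.2874 %


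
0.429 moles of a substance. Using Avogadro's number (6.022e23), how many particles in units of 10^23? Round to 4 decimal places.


N = n * NA, then divide by 1e23 for the requested units.
N / 1e23 = n * 6.022
N / 1e23 = 0.429 * 6.022
N / 1e23 = 2.583438, rounded to 4 dp:

2.5834


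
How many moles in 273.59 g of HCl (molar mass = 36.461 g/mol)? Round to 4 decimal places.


n = mass / M
n = 273.59 / 36.461
n = 7.50363402 mol, rounded to 4 dp:

7.5036 mol


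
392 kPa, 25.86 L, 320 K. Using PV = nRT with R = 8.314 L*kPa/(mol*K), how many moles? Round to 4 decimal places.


PV = nRT, solve for n = PV / (RT).
PV = 392 * 25.86 = 10137.12
RT = 8.314 * 320 = 2660.48
n = 10137.12 / 2660.48
n = 3.8102598 mol, rounded to 4 dp:

3.8103 mol


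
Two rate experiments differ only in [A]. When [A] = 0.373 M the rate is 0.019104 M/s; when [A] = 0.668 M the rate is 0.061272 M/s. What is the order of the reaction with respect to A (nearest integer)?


Rate is proportional to [A]^n, so rate2/rate1 = ([A]2/[A]1)^n. Take logs to solve for n.
rate2/rate1 = 0.061272 / 0.019104 = 3.2073
[A]2/[A]1 = 0.668 / 0.373 = 1.7909
n = ln(3.2073) / ln(1.7909) = 2.0
Nearest integer order:

2


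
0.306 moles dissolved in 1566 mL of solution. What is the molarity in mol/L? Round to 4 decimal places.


Convert volume to liters: V_L = V_mL / 1000.
V_L = 1566 / 1000 = 1.566 L
M = n / V_L = 0.306 / 1.566
M = 0.1954023 mol/L, rounded to 4 dp:

0.1954 mol/L


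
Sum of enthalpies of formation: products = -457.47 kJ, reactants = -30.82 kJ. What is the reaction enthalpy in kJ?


dH_rxn = sum(dH_f products) - sum(dH_f reactants)
dH_rxn = -457.47 - (-30.82)
dH_rxn = -426.65 kJ:

-426.65 kJ


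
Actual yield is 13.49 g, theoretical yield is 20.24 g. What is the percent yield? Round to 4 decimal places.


% yield = 100 * actual / theoretical
% yield = 100 * 13.49 / 20.24
% yield = 66.65019763 %, rounded to 4 dp:

66.6502 %


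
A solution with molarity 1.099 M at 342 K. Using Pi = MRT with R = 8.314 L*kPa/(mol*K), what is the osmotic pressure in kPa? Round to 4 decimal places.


Osmotic pressure (van't Hoff): Pi = M*R*T.
RT = 8.314 * 342 = 2843.388
Pi = 1.099 * 2843.388
Pi = 3124.883412 kPa, rounded to 4 dp:

3124.8834 kPa


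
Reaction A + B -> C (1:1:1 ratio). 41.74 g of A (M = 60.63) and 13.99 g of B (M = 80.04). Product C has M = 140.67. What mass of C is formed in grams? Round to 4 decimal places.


Find moles of each reactant; the smaller value is the limiting reagent in a 1:1:1 reaction, so moles_C equals moles of the limiter.
n_A = mass_A / M_A = 41.74 / 60.63 = 0.688438 mol
n_B = mass_B / M_B = 13.99 / 80.04 = 0.174788 mol
Limiting reagent: B (smaller), n_limiting = 0.174788 mol
mass_C = n_limiting * M_C = 0.174788 * 140.67
mass_C = 24.58742796 g, rounded to 4 dp:

24.5874 g


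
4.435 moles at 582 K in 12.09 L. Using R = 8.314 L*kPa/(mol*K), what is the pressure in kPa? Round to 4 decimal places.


PV = nRT, solve for P = nRT / V.
nRT = 4.435 * 8.314 * 582 = 21459.8474
P = 21459.8474 / 12.09
P = 1775.00805624 kPa, rounded to 4 dp:

1775.0081 kPa


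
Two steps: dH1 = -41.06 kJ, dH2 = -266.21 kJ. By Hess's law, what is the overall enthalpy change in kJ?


Hess's law: enthalpy is a state function, so add the step enthalpies.
dH_total = dH1 + dH2 = -41.06 + (-266.21)
dH_total = -307.27 kJ:

-307.27 kJ


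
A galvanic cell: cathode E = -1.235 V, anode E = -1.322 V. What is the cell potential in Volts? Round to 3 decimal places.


Standard cell potential: E_cell = E_cathode - E_anode.
E_cell = -1.235 - (-1.322)
E_cell = 0.087 V, rounded to 3 dp:

0.087 V


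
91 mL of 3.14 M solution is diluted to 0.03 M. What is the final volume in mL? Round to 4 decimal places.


Dilution: M1*V1 = M2*V2, solve for V2.
V2 = M1*V1 / M2
V2 = 3.14 * 91 / 0.03
V2 = 285.74 / 0.03
V2 = 9524.66666667 mL, rounded to 4 dp:

9524.6667 mL


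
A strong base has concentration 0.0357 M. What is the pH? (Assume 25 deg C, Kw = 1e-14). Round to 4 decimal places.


A strong base dissociates completely, so [OH-] equals the given concentration.
pOH = -log10([OH-]) = -log10(0.0357) = 1.447332
pH = 14 - pOH = 14 - 1.447332
pH = 12.552668, rounded to 4 dp:

12.5527


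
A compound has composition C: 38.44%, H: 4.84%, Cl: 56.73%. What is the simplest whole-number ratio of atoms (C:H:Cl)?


Assume 100 g of compound, divide each mass% by atomic mass to get moles, then normalize by the smallest to get a raw atom ratio.
Moles per 100 g: C: 38.44/12.011 = 3.2004, H: 4.84/1.008 = 4.8016, Cl: 56.73/35.453 = 1.6001
Raw ratio (divide by min = 1.6001): C: 2.0, H: 3.001, Cl: 1.0
Multiply by 1 to clear fractions: C: 2.0 ~= 2, H: 3.001 ~= 3, Cl: 1.0 ~= 1
Reduce by GCD to get the simplest whole-number ratio:

2:3:1


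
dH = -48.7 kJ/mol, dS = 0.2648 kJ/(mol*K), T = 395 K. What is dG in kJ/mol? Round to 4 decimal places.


Gibbs: dG = dH - T*dS (consistent units, dS already in kJ/(mol*K)).
T*dS = 395 * 0.2648 = 104.596
dG = -48.7 - (104.596)
dG = -153.296 kJ/mol, rounded to 4 dp:

-153.2960 kJ/mol


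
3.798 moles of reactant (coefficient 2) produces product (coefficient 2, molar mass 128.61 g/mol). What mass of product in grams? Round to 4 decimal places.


Use the coefficient ratio to convert reactant moles to product moles, then multiply by the product's molar mass.
moles_P = moles_R * (coeff_P / coeff_R) = 3.798 * (2/2) = 3.798
mass_P = moles_P * M_P = 3.798 * 128.61
mass_P = 488.46078 g, rounded to 4 dp:

488.4608 g


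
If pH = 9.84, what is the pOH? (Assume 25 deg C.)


At 25 deg C, pH + pOH = 14.
pOH = 14 - pH = 14 - 9.84
pOH = 4.16:

4.16


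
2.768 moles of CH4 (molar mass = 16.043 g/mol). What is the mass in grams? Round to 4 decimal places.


mass = n * M
mass = 2.768 * 16.043
mass = 44.407024 g, rounded to 4 dp:

44.4070 g


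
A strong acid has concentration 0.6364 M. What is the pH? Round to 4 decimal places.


A strong acid dissociates completely, so [H+] equals the given concentration.
pH = -log10([H+]) = -log10(0.6364)
pH = 0.19626983, rounded to 4 dp:

0.1963


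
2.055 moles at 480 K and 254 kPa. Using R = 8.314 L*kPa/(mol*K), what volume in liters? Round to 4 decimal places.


PV = nRT, solve for V = nRT / P.
nRT = 2.055 * 8.314 * 480 = 8200.9296
V = 8200.9296 / 254
V = 32.28712441 L, rounded to 4 dp:

32.2871 L


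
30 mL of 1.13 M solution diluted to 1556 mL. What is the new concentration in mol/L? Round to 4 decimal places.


Dilution: M1*V1 = M2*V2, solve for M2.
M2 = M1*V1 / V2
M2 = 1.13 * 30 / 1556
M2 = 33.9 / 1556
M2 = 0.02178663 mol/L, rounded to 4 dp:

0.0218 mol/L


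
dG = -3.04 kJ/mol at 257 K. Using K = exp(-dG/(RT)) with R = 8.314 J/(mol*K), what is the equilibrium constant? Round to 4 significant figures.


dG is in kJ/mol; multiply by 1000 to match R in J/(mol*K).
RT = 8.314 * 257 = 2136.698 J/mol
exponent = -dG*1000 / (RT) = -(-3.04*1000) / 2136.698 = 1.42275605
K = exp(1.42275605)
K = 4.1485383, rounded to 4 significant figures:

4.149


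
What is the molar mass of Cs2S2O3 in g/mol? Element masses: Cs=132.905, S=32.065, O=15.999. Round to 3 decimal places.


M = sum(count * atomic_mass) over atoms.
M = 2*132.905 + 2*32.065 + 3*15.999
M = 265.81 + 64.13 + 47.997
M = 377.937 g/mol, rounded to 3 dp:

377.937 g/mol


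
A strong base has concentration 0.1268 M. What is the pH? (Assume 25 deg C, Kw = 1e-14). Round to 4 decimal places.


A strong base dissociates completely, so [OH-] equals the given concentration.
pOH = -log10([OH-]) = -log10(0.1268) = 0.896881
pH = 14 - pOH = 14 - 0.896881
pH = 13.103119, rounded to 4 dp:

13.1031


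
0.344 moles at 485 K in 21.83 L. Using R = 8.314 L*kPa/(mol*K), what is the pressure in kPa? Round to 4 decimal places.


PV = nRT, solve for P = nRT / V.
nRT = 0.344 * 8.314 * 485 = 1387.1078
P = 1387.1078 / 21.83
P = 63.54135593 kPa, rounded to 4 dp:

63.5414 kPa


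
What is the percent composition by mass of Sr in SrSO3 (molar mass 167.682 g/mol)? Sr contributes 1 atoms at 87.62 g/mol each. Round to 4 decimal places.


pct = 100 * (n_elem * M_elem) / M_total
mass_contribution = 1 * 87.62 = 87.62 g/mol
pct = 100 * 87.62 / 167.682
pct = 52.25367064 %, rounded to 4 dp:

52.2537 %


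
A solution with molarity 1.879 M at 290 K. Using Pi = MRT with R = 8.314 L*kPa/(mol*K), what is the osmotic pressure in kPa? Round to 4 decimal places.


Osmotic pressure (van't Hoff): Pi = M*R*T.
RT = 8.314 * 290 = 2411.06
Pi = 1.879 * 2411.06
Pi = 4530.38174 kPa, rounded to 4 dp:

4530.3817 kPa


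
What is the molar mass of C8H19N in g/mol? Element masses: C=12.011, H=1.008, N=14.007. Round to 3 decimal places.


M = sum(count * atomic_mass) over atoms.
M = 8*12.011 + 19*1.008 + 1*14.007
M = 96.088 + 19.152 + 14.007
M = 129.247 g/mol, rounded to 3 dp:

129.247 g/mol


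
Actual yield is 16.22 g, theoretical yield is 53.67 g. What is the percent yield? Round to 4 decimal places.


% yield = 100 * actual / theoretical
% yield = 100 * 16.22 / 53.67
% yield = 30.22172536 %, rounded to 4 dp:

30.2217 %


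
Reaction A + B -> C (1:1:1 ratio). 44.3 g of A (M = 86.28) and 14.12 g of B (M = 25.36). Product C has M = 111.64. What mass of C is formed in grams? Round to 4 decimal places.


Find moles of each reactant; the smaller value is the limiting reagent in a 1:1:1 reaction, so moles_C equals moles of the limiter.
n_A = mass_A / M_A = 44.3 / 86.28 = 0.513445 mol
n_B = mass_B / M_B = 14.12 / 25.36 = 0.556782 mol
Limiting reagent: A (smaller), n_limiting = 0.513445 mol
mass_C = n_limiting * M_C = 0.513445 * 111.64
mass_C = 57.3209998 g, rounded to 4 dp:

57.3210 g


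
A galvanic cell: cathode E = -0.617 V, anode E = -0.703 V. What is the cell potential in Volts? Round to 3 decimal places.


Standard cell potential: E_cell = E_cathode - E_anode.
E_cell = -0.617 - (-0.703)
E_cell = 0.086 V, rounded to 3 dp:

0.086 V


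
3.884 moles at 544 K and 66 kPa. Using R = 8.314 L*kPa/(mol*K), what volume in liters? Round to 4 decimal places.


PV = nRT, solve for V = nRT / P.
nRT = 3.884 * 8.314 * 544 = 17566.6173
V = 17566.6173 / 66
V = 266.16086818 L, rounded to 4 dp:

266.1609 L


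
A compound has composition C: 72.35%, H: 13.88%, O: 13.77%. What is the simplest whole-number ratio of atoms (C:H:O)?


Assume 100 g of compound, divide each mass% by atomic mass to get moles, then normalize by the smallest to get a raw atom ratio.
Moles per 100 g: C: 72.35/12.011 = 6.0236, H: 13.88/1.008 = 13.7698, O: 13.77/15.999 = 0.8607
Raw ratio (divide by min = 0.8607): C: 6.999, H: 15.999, O: 1.0
Multiply by 1 to clear fractions: C: 6.999 ~= 7, H: 15.999 ~= 16, O: 1.0 ~= 1
Reduce by GCD to get the simplest whole-number ratio:

7:16:1


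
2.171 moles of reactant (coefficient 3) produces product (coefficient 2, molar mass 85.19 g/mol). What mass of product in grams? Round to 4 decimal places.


Use the coefficient ratio to convert reactant moles to product moles, then multiply by the product's molar mass.
moles_P = moles_R * (coeff_P / coeff_R) = 2.171 * (2/3) = 1.447333
mass_P = moles_P * M_P = 1.447333 * 85.19
mass_P = 123.29829827 g, rounded to 4 dp:

123.2983 g


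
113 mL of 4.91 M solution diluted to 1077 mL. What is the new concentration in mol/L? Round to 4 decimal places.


Dilution: M1*V1 = M2*V2, solve for M2.
M2 = M1*V1 / V2
M2 = 4.91 * 113 / 1077
M2 = 554.83 / 1077
M2 = 0.51516249 mol/L, rounded to 4 dp:

0.5152 mol/L


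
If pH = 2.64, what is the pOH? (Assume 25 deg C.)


At 25 deg C, pH + pOH = 14.
pOH = 14 - pH = 14 - 2.64
pOH = 11.36:

11.36


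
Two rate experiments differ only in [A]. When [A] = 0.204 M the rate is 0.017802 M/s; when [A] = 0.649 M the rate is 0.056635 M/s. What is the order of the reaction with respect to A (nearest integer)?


Rate is proportional to [A]^n, so rate2/rate1 = ([A]2/[A]1)^n. Take logs to solve for n.
rate2/rate1 = 0.056635 / 0.017802 = 3.1814
[A]2/[A]1 = 0.649 / 0.204 = 3.1814
n = ln(3.1814) / ln(3.1814) = 1.0
Nearest integer order:

1


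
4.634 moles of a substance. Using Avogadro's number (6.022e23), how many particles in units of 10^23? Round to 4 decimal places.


N = n * NA, then divide by 1e23 for the requested units.
N / 1e23 = n * 6.022
N / 1e23 = 4.634 * 6.022
N / 1e23 = 27.905948, rounded to 4 dp:

27.9059


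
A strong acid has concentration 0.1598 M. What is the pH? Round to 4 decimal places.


A strong acid dissociates completely, so [H+] equals the given concentration.
pH = -log10([H+]) = -log10(0.1598)
pH = 0.79642323, rounded to 4 dp:

0.7964


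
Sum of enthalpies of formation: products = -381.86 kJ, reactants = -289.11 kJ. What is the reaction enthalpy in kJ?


dH_rxn = sum(dH_f products) - sum(dH_f reactants)
dH_rxn = -381.86 - (-289.11)
dH_rxn = -92.75 kJ:

-92.75 kJ


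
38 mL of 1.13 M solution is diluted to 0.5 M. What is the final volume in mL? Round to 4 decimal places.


Dilution: M1*V1 = M2*V2, solve for V2.
V2 = M1*V1 / M2
V2 = 1.13 * 38 / 0.5
V2 = 42.94 / 0.5
V2 = 85.88 mL, rounded to 4 dp:

85.8800 mL


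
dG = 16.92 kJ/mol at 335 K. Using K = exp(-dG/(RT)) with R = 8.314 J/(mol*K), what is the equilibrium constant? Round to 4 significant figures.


dG is in kJ/mol; multiply by 1000 to match R in J/(mol*K).
RT = 8.314 * 335 = 2785.19 J/mol
exponent = -dG*1000 / (RT) = -(16.92*1000) / 2785.19 = -6.0749895
K = exp(-6.0749895)
K = 0.0022996703, rounded to 4 significant figures:

0.002300


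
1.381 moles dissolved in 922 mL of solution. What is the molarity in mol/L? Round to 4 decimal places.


Convert volume to liters: V_L = V_mL / 1000.
V_L = 922 / 1000 = 0.922 L
M = n / V_L = 1.381 / 0.922
M = 1.4978308 mol/L, rounded to 4 dp:

1.4978 mol/L


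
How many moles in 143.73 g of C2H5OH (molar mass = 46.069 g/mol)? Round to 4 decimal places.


n = mass / M
n = 143.73 / 46.069
n = 3.11988539 mol, rounded to 4 dp:

3.1199 mol


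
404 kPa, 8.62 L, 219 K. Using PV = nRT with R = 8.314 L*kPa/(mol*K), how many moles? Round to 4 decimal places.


PV = nRT, solve for n = PV / (RT).
PV = 404 * 8.62 = 3482.48
RT = 8.314 * 219 = 1820.766
n = 3482.48 / 1820.766
n = 1.91264556 mol, rounded to 4 dp:

1.9126 mol


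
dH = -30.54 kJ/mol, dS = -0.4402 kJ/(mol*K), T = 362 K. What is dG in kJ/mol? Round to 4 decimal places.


Gibbs: dG = dH - T*dS (consistent units, dS already in kJ/(mol*K)).
T*dS = 362 * -0.4402 = -159.3524
dG = -30.54 - (-159.3524)
dG = 128.8124 kJ/mol, rounded to 4 dp:

128.8124 kJ/mol


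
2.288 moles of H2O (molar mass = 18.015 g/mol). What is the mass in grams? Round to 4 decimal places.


mass = n * M
mass = 2.288 * 18.015
mass = 41.21832 g, rounded to 4 dp:

41.2183 g


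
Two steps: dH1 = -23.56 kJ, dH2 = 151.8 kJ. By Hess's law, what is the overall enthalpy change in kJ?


Hess's law: enthalpy is a state function, so add the step enthalpies.
dH_total = dH1 + dH2 = -23.56 + (151.8)
dH_total = 128.24 kJ:

128.24 kJ


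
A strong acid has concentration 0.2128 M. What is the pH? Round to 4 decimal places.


A strong acid dissociates completely, so [H+] equals the given concentration.
pH = -log10([H+]) = -log10(0.2128)
pH = 0.67202838, rounded to 4 dp:

0.6720


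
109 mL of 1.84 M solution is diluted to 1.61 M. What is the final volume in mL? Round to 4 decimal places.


Dilution: M1*V1 = M2*V2, solve for V2.
V2 = M1*V1 / M2
V2 = 1.84 * 109 / 1.61
V2 = 200.56 / 1.61
V2 = 124.57142857 mL, rounded to 4 dp:

124.5714 mL


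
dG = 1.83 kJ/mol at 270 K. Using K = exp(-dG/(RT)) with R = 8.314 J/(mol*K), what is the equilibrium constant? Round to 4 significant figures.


dG is in kJ/mol; multiply by 1000 to match R in J/(mol*K).
RT = 8.314 * 270 = 2244.78 J/mol
exponent = -dG*1000 / (RT) = -(1.83*1000) / 2244.78 = -0.81522465
K = exp(-0.81522465)
K = 0.4425399, rounded to 4 significant figures:

0.4425


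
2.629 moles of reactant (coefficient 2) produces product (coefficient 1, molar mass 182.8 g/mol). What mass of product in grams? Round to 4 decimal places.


Use the coefficient ratio to convert reactant moles to product moles, then multiply by the product's molar mass.
moles_P = moles_R * (coeff_P / coeff_R) = 2.629 * (1/2) = 1.3145
mass_P = moles_P * M_P = 1.3145 * 182.8
mass_P = 240.2906 g, rounded to 4 dp:

240.2906 g


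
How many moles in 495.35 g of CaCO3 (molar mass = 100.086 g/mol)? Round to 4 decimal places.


n = mass / M
n = 495.35 / 100.086
n = 4.94924365 mol, rounded to 4 dp:

4.9492 mol


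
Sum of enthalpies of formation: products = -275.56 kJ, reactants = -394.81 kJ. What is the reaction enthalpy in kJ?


dH_rxn = sum(dH_f products) - sum(dH_f reactants)
dH_rxn = -275.56 - (-394.81)
dH_rxn = 119.25 kJ:

119.25 kJ


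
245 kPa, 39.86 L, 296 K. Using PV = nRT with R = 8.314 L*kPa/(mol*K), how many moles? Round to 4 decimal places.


PV = nRT, solve for n = PV / (RT).
PV = 245 * 39.86 = 9765.7
RT = 8.314 * 296 = 2460.944
n = 9765.7 / 2460.944
n = 3.96827396 mol, rounded to 4 dp:

3.9683 mol


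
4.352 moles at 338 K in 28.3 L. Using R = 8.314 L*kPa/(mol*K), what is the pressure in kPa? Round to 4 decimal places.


PV = nRT, solve for P = nRT / V.
nRT = 4.352 * 8.314 * 338 = 12229.6945
P = 12229.6945 / 28.3
P = 432.14468198 kPa, rounded to 4 dp:

432.1447 kPa


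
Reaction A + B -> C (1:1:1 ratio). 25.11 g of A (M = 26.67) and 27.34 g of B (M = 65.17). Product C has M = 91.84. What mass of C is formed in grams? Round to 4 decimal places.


Find moles of each reactant; the smaller value is the limiting reagent in a 1:1:1 reaction, so moles_C equals moles of the limiter.
n_A = mass_A / M_A = 25.11 / 26.67 = 0.941507 mol
n_B = mass_B / M_B = 27.34 / 65.17 = 0.419518 mol
Limiting reagent: B (smaller), n_limiting = 0.419518 mol
mass_C = n_limiting * M_C = 0.419518 * 91.84
mass_C = 38.52853312 g, rounded to 4 dp:

38.5285 g


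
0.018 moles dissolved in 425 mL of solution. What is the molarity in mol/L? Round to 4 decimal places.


Convert volume to liters: V_L = V_mL / 1000.
V_L = 425 / 1000 = 0.425 L
M = n / V_L = 0.018 / 0.425
M = 0.04235294 mol/L, rounded to 4 dp:

0.0424 mol/L


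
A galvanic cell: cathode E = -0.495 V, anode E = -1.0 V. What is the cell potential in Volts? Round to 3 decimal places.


Standard cell potential: E_cell = E_cathode - E_anode.
E_cell = -0.495 - (-1.0)
E_cell = 0.505 V, rounded to 3 dp:

0.505 V


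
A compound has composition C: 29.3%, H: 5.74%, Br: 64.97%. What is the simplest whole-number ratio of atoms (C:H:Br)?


Assume 100 g of compound, divide each mass% by atomic mass to get moles, then normalize by the smallest to get a raw atom ratio.
Moles per 100 g: C: 29.3/12.011 = 2.4394, H: 5.74/1.008 = 5.6944, Br: 64.97/79.904 = 0.8131
Raw ratio (divide by min = 0.8131): C: 3.0, H: 7.003, Br: 1.0
Multiply by 1 to clear fractions: C: 3.0 ~= 3, H: 7.003 ~= 7, Br: 1.0 ~= 1
Reduce by GCD to get the simplest whole-number ratio:

3:7:1


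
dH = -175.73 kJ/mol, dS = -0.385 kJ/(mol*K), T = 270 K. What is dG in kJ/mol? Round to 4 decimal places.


Gibbs: dG = dH - T*dS (consistent units, dS already in kJ/(mol*K)).
T*dS = 270 * -0.385 = -103.95
dG = -175.73 - (-103.95)
dG = -71.78 kJ/mol, rounded to 4 dp:

-71.7800 kJ/mol


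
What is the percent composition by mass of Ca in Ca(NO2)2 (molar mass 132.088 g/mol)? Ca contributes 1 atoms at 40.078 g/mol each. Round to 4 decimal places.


pct = 100 * (n_elem * M_elem) / M_total
mass_contribution = 1 * 40.078 = 40.078 g/mol
pct = 100 * 40.078 / 132.088
pct = 30.34189328 %, rounded to 4 dp:

30.3419 %


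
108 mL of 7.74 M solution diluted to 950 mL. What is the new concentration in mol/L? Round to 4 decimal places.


Dilution: M1*V1 = M2*V2, solve for M2.
M2 = M1*V1 / V2
M2 = 7.74 * 108 / 950
M2 = 835.92 / 950
M2 = 0.87991579 mol/L, rounded to 4 dp:

0.8799 mol/L


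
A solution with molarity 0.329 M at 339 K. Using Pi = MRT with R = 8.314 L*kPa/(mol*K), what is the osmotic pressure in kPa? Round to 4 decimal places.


Osmotic pressure (van't Hoff): Pi = M*R*T.
RT = 8.314 * 339 = 2818.446
Pi = 0.329 * 2818.446
Pi = 927.268734 kPa, rounded to 4 dp:

927.2687 kPa


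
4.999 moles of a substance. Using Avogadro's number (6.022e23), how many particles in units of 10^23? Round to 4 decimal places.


N = n * NA, then divide by 1e23 for the requested units.
N / 1e23 = n * 6.022
N / 1e23 = 4.999 * 6.022
N / 1e23 = 30.103978, rounded to 4 dp:

30.1040


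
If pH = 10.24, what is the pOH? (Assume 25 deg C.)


At 25 deg C, pH + pOH = 14.
pOH = 14 - pH = 14 - 10.24
pOH = 3.76:

3.76


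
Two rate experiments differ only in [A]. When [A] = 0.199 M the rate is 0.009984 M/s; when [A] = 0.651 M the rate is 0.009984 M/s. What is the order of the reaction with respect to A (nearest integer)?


Rate is proportional to [A]^n, so rate2/rate1 = ([A]2/[A]1)^n. Take logs to solve for n.
rate2/rate1 = 0.009984 / 0.009984 = 1.0
[A]2/[A]1 = 0.651 / 0.199 = 3.2714
n = ln(1.0) / ln(3.2714) = 0.0
Nearest integer order:

0


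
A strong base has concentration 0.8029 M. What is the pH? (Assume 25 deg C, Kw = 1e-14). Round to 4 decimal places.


A strong base dissociates completely, so [OH-] equals the given concentration.
pOH = -log10([OH-]) = -log10(0.8029) = 0.095339
pH = 14 - pOH = 14 - 0.095339
pH = 13.904661, rounded to 4 dp:

13.9047


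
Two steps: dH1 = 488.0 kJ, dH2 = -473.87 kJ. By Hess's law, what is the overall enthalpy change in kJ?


Hess's law: enthalpy is a state function, so add the step enthalpies.
dH_total = dH1 + dH2 = 488.0 + (-473.87)
dH_total = 14.13 kJ:

14.13 kJ


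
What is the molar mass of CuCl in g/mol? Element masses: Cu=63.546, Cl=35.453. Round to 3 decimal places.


M = sum(count * atomic_mass) over atoms.
M = 1*63.546 + 1*35.453
M = 63.546 + 35.453
M = 98.999 g/mol, rounded to 3 dp:

98.999 g/mol


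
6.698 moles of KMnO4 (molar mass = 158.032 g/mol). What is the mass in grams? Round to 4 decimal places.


mass = n * M
mass = 6.698 * 158.032
mass = 1058.498336 g, rounded to 4 dp:

1058.4983 g


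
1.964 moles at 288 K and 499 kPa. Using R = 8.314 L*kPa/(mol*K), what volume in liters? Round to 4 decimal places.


PV = nRT, solve for V = nRT / P.
nRT = 1.964 * 8.314 * 288 = 4702.6644
V = 4702.6644 / 499
V = 9.42417715 L, rounded to 4 dp:

9.4242 L


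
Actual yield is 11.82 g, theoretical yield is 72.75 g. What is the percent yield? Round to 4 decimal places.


% yield = 100 * actual / theoretical
% yield = 100 * 11.82 / 72.75
% yield = 16.24742268 %, rounded to 4 dp:

16.2474 %


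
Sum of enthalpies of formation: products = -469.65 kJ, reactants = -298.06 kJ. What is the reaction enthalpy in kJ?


dH_rxn = sum(dH_f products) - sum(dH_f reactants)
dH_rxn = -469.65 - (-298.06)
dH_rxn = -171.59 kJ:

-171.59 kJ


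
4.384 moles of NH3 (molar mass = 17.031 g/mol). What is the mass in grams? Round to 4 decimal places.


mass = n * M
mass = 4.384 * 17.031
mass = 74.663904 g, rounded to 4 dp:

74.6639 g


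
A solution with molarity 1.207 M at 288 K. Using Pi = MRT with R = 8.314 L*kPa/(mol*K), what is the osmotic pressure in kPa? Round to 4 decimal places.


Osmotic pressure (van't Hoff): Pi = M*R*T.
RT = 8.314 * 288 = 2394.432
Pi = 1.207 * 2394.432
Pi = 2890.079424 kPa, rounded to 4 dp:

2890.0794 kPa
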